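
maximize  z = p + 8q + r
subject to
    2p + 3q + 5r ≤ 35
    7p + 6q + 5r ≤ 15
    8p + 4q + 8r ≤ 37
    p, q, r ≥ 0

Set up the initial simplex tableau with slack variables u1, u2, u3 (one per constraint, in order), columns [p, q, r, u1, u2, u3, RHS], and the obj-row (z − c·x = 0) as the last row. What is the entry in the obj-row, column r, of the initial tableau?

The obj-row carries the negated objective coefficients: the r entry is -1.

-1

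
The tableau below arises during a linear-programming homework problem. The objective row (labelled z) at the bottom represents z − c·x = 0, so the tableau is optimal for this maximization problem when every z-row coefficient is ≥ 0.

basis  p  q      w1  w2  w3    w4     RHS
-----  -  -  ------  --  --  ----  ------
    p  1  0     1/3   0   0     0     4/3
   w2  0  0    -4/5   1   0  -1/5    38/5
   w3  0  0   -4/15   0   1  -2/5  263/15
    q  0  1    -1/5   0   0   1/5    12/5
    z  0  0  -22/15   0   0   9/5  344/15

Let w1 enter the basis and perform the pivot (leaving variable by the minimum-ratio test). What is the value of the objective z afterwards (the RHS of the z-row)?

Ratio test on column w1 — row 1: (4/3)/(1/3) = 4; row 2: entry -4/5 ≤ 0; row 3: entry -4/15 ≤ 0; row 4: entry -1/5 ≤ 0. Minimum is 4 at row 1 (p leaves); pivot element 1/3.
Pivot on row 1; the z-row RHS becomes 344/15 − (-22/15)·4 = 144/5.

144/5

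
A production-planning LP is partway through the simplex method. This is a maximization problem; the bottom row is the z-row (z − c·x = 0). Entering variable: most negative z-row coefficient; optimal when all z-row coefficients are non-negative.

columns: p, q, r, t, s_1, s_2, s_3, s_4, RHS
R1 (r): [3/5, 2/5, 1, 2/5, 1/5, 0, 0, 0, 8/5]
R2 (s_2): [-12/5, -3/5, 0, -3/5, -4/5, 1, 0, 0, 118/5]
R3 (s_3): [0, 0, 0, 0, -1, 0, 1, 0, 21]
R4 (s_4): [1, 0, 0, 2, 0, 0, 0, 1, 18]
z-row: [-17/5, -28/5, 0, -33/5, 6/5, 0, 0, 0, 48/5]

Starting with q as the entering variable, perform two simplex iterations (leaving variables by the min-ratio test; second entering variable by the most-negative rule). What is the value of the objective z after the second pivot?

36

Ratio test on column q — row 1: (8/5)/(2/5) = 4; row 2: entry -3/5 ≤ 0; row 3: entry 0 ≤ 0; row 4: entry 0 ≤ 0. Minimum is 4 at row 1 (r leaves); pivot element 2/5.
Pivot on row 1; the z-row RHS becomes 48/5 − (-28/5)·4 = 32.
Next entering variable (most negative z-row entry -1): t.
Ratio test on column t — row 1: 4/1 = 4; row 2: entry 0 ≤ 0; row 3: entry 0 ≤ 0; row 4: 18/2 = 9. Minimum is 4 at row 1 (q leaves); pivot element 1.
After the second pivot the z-row RHS is 32 − (-1)·4 = 36.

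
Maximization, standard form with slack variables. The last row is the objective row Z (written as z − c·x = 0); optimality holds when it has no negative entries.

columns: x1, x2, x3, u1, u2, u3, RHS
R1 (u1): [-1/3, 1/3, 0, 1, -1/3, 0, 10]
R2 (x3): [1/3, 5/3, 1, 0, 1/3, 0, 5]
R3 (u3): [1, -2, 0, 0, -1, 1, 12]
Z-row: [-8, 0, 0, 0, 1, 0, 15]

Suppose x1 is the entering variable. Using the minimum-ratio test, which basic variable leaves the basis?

u3

Column x1 entries and ratios — u1: -1/3 ≤ 0, skip; x3: 5/(1/3) = 15; u3: 12/1 = 12.
Smallest ratio is 12 in the row of u3, so u3 leaves.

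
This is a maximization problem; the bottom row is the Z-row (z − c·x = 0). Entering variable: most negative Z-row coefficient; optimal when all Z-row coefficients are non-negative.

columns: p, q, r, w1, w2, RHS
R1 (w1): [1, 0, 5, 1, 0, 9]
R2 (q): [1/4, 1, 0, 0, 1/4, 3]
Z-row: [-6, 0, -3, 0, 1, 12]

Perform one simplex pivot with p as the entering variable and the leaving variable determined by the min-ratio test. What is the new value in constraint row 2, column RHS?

3/4

Ratio test on column p — row 1: 9/1 = 9; row 2: 3/(1/4) = 12. Minimum is 9 at row 1 (w1 leaves); pivot element 1.
Divide row 1 by 1; eliminate column p from the other rows.
Row 2 update in column RHS: 3 − (1/4)·9 = 3/4.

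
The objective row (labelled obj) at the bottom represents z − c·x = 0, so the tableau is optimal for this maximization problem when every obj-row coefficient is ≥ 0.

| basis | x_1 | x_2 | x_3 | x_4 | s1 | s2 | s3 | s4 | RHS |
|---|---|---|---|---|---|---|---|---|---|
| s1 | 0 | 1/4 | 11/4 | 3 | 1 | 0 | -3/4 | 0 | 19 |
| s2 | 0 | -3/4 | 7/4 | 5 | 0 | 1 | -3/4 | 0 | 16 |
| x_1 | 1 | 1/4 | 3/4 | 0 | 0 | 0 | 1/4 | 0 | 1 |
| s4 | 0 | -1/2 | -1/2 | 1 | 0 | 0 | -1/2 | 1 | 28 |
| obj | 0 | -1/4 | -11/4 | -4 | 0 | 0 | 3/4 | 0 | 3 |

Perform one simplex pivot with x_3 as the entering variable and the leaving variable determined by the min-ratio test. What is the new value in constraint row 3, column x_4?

Ratio test on column x_3 — row 1: 19/(11/4) = 76/11; row 2: 16/(7/4) = 64/7; row 3: 1/(3/4) = 4/3; row 4: entry -1/2 ≤ 0. Minimum is 4/3 at row 3 (x_1 leaves); pivot element 3/4.
Divide row 3 by 3/4; eliminate column x_3 from the other rows.
In the new row 3, the x_4 entry is the old entry divided by the pivot: 0/(3/4) = 0.

0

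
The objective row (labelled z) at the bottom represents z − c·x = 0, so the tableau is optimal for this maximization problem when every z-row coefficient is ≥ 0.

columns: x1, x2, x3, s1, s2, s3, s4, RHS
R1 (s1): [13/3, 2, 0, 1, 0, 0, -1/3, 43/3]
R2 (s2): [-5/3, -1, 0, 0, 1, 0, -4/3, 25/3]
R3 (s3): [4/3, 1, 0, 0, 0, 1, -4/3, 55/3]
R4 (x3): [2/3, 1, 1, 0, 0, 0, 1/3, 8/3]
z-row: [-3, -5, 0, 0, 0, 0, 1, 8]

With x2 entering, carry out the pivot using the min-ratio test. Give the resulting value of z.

Ratio test on column x2 — row 1: (43/3)/2 = 43/6; row 2: entry -1 ≤ 0; row 3: (55/3)/1 = 55/3; row 4: (8/3)/1 = 8/3. Minimum is 8/3 at row 4 (x3 leaves); pivot element 1.
Pivot on row 4; the z-row RHS becomes 8 − (-5)·(8/3) = 64/3.

64/3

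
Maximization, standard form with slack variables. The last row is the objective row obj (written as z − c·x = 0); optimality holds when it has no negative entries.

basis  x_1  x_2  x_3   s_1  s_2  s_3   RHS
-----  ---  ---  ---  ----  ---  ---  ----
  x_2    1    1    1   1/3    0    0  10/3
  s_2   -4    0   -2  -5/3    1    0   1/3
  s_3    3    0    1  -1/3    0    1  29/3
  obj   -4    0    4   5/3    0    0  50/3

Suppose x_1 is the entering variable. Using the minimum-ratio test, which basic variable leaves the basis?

s_3

Column x_1 entries and ratios — x_2: (10/3)/1 = 10/3; s_2: -4 ≤ 0, skip; s_3: (29/3)/3 = 29/9.
Smallest ratio is 29/9 in the row of s_3, so s_3 leaves.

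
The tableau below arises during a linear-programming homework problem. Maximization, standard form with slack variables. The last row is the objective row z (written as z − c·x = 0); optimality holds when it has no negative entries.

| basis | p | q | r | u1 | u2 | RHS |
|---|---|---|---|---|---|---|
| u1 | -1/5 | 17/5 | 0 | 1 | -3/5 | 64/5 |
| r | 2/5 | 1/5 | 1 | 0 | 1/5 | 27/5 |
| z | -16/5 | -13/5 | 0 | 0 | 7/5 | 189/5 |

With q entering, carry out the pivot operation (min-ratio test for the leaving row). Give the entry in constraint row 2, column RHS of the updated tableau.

79/17

Ratio test on column q — row 1: (64/5)/(17/5) = 64/17; row 2: (27/5)/(1/5) = 27. Minimum is 64/17 at row 1 (u1 leaves); pivot element 17/5.
Divide row 1 by 17/5; eliminate column q from the other rows.
Row 2 update in column RHS: 27/5 − (1/5)·(64/17) = 79/17.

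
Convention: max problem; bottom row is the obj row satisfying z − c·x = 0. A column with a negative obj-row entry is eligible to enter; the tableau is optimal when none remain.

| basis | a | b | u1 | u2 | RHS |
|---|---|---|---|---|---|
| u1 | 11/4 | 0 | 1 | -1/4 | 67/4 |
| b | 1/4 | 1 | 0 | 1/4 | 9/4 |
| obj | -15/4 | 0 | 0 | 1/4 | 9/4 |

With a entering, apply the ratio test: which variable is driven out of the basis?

u1

Column a entries and ratios — u1: (67/4)/(11/4) = 67/11; b: (9/4)/(1/4) = 9.
Smallest ratio is 67/11 in the row of u1, so u1 leaves.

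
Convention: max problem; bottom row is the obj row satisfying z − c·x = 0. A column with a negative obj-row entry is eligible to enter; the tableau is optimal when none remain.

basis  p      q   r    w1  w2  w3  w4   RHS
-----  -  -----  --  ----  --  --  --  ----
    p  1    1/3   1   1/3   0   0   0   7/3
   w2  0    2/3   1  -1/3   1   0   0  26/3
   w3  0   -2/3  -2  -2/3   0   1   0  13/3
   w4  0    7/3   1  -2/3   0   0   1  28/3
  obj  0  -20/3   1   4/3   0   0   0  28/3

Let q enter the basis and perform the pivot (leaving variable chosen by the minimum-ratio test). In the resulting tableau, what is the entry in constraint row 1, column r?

6/7

Ratio test on column q — row 1: (7/3)/(1/3) = 7; row 2: (26/3)/(2/3) = 13; row 3: entry -2/3 ≤ 0; row 4: (28/3)/(7/3) = 4. Minimum is 4 at row 4 (w4 leaves); pivot element 7/3.
Divide row 4 by 7/3; eliminate column q from the other rows.
Row 1 update in column r: 1 − (1/3)·(3/7) = 6/7.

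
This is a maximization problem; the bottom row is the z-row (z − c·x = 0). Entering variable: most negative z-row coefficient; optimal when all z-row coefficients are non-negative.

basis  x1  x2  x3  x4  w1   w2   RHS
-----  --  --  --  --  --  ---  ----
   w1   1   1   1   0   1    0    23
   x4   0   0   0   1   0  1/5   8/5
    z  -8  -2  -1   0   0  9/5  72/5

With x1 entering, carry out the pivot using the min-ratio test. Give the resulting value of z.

Ratio test on column x1 — row 1: 23/1 = 23; row 2: entry 0 ≤ 0. Minimum is 23 at row 1 (w1 leaves); pivot element 1.
Pivot on row 1; the z-row RHS becomes 72/5 − (-8)·23 = 992/5.

992/5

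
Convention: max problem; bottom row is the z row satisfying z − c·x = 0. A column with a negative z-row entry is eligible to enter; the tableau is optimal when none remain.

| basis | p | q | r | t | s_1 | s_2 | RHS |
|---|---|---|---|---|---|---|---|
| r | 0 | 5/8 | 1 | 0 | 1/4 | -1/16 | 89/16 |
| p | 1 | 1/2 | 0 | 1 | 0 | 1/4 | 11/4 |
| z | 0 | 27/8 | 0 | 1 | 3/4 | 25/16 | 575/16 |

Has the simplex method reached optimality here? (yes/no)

Every z-row coefficient is ≥ 0, so the tableau is optimal.

yes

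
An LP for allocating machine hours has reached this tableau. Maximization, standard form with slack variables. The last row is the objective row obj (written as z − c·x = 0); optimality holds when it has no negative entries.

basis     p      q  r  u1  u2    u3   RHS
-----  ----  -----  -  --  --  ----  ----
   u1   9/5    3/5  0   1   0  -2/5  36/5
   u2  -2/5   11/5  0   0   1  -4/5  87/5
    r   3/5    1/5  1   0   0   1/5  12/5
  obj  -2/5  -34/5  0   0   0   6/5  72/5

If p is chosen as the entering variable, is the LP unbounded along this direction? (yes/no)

Column p has positive entries in row(s) 1, 3, so the ratio test bounds it — not unbounded.

no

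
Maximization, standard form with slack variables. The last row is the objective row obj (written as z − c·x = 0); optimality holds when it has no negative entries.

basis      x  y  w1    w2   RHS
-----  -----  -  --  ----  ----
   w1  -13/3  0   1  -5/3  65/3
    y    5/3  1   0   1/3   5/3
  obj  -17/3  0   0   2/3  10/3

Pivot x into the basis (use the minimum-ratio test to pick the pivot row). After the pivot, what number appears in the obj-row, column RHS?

Ratio test on column x — row 1: entry -13/3 ≤ 0; row 2: (5/3)/(5/3) = 1. Minimum is 1 at row 2 (y leaves); pivot element 5/3.
Divide row 2 by 5/3; eliminate column x from the other rows.
obj-row update in column RHS: 10/3 − (-17/3)·1 = 9.

9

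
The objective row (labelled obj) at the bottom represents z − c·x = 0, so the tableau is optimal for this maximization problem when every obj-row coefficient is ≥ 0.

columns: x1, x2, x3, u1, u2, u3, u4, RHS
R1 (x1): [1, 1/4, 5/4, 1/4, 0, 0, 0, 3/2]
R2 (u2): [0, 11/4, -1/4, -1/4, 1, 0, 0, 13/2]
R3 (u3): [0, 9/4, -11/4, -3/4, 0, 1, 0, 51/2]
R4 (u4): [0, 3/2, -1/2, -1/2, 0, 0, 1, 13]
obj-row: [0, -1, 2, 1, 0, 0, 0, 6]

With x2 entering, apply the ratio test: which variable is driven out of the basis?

Column x2 entries and ratios — x1: (3/2)/(1/4) = 6; u2: (13/2)/(11/4) = 26/11; u3: (51/2)/(9/4) = 34/3; u4: 13/(3/2) = 26/3.
Smallest ratio is 26/11 in the row of u2, so u2 leaves.

u2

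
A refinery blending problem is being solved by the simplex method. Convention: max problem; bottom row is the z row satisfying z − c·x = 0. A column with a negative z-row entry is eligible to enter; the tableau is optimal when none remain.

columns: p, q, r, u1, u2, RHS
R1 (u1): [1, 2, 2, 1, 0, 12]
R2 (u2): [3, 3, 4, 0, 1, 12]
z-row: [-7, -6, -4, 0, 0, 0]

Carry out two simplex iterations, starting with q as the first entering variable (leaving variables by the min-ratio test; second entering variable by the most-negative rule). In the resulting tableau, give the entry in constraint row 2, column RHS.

Ratio test on column q — row 1: 12/2 = 6; row 2: 12/3 = 4. Minimum is 4 at row 2 (u2 leaves); pivot element 3.
Divide row 2 by 3; eliminate column q from the other rows.
Second iteration: most negative z-row entry is -1 in column p, so p enters.
Ratio test on column p — row 1: entry -1 ≤ 0; row 2: 4/1 = 4. Minimum is 4 at row 2 (q leaves); pivot element 1.
Divide row 2 by 1; eliminate column p from the other rows.
After both pivots, the entry at constraint row 2, column RHS is 4.

4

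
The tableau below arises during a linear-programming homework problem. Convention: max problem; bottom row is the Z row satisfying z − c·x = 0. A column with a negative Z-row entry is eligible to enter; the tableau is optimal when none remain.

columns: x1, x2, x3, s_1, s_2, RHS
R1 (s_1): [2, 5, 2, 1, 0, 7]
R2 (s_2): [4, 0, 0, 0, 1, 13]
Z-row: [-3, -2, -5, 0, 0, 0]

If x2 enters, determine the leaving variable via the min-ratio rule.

s_1

Column x2 entries and ratios — s_1: 7/5 = 7/5; s_2: 0 ≤ 0, skip.
Smallest ratio is 7/5 in the row of s_1, so s_1 leaves.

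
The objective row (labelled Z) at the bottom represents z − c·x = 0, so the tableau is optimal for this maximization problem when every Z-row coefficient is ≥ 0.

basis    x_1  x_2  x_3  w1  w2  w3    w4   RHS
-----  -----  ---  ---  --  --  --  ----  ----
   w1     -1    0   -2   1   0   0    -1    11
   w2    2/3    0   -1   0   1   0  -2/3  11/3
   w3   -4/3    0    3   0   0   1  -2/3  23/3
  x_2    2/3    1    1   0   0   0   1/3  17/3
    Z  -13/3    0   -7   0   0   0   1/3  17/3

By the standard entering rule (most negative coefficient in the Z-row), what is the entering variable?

Negative Z-row entries: x_1: -13/3, x_3: -7.
The most negative is -7 in column x_3, so x_3 enters.

x_3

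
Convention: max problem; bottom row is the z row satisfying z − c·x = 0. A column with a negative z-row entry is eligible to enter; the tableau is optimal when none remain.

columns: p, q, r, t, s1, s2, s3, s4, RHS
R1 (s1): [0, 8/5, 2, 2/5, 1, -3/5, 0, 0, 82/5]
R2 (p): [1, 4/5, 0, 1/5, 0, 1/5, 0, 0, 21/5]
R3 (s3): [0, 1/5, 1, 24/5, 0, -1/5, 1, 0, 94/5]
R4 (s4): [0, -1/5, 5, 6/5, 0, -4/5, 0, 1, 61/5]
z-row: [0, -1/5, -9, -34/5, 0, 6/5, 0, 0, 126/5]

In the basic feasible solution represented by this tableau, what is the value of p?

21/5

p is basic (row 2); its value is the RHS of that row, 21/5.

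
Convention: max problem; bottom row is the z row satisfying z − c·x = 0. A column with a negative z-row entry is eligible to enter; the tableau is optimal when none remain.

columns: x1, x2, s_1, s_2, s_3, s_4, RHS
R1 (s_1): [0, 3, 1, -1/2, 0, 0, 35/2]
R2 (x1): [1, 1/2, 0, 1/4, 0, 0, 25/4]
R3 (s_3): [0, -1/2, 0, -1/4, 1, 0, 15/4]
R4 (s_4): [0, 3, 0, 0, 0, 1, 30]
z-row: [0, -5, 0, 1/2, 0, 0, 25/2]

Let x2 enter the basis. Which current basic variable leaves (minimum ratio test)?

s_1

Column x2 entries and ratios — s_1: (35/2)/3 = 35/6; x1: (25/4)/(1/2) = 25/2; s_3: -1/2 ≤ 0, skip; s_4: 30/3 = 10.
Smallest ratio is 35/6 in the row of s_1, so s_1 leaves.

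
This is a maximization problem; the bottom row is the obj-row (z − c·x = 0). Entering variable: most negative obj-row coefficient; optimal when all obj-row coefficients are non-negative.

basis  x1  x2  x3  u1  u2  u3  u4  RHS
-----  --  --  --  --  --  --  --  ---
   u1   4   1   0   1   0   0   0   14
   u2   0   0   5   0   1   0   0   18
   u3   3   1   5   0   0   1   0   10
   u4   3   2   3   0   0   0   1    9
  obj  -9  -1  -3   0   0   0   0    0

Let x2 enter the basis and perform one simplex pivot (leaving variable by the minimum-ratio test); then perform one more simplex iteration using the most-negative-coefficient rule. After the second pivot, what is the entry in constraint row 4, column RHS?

3

Ratio test on column x2 — row 1: 14/1 = 14; row 2: entry 0 ≤ 0; row 3: 10/1 = 10; row 4: 9/2 = 9/2. Minimum is 9/2 at row 4 (u4 leaves); pivot element 2.
Divide row 4 by 2; eliminate column x2 from the other rows.
Second iteration: most negative obj-row entry is -15/2 in column x1, so x1 enters.
Ratio test on column x1 — row 1: (19/2)/(5/2) = 19/5; row 2: entry 0 ≤ 0; row 3: (11/2)/(3/2) = 11/3; row 4: (9/2)/(3/2) = 3. Minimum is 3 at row 4 (x2 leaves); pivot element 3/2.
Divide row 4 by 3/2; eliminate column x1 from the other rows.
After both pivots, the entry at constraint row 4, column RHS is 3.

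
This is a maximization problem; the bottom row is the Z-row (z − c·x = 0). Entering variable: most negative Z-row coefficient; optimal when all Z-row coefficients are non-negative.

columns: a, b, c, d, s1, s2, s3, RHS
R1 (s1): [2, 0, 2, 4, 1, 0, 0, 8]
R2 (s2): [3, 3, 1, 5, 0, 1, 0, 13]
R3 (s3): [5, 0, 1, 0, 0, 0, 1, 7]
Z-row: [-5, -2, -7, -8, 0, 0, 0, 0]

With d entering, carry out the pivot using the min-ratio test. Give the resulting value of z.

Ratio test on column d — row 1: 8/4 = 2; row 2: 13/5 = 13/5; row 3: entry 0 ≤ 0. Minimum is 2 at row 1 (s1 leaves); pivot element 4.
Pivot on row 1; the Z-row RHS becomes 0 − (-8)·2 = 16.

16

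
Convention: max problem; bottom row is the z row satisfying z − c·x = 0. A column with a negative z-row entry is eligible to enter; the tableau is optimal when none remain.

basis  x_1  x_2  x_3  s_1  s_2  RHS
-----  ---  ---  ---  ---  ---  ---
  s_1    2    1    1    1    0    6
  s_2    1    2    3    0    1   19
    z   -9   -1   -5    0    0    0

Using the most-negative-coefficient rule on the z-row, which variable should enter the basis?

x_1

Negative z-row entries: x_1: -9, x_2: -1, x_3: -5.
The most negative is -9 in column x_1, so x_1 enters.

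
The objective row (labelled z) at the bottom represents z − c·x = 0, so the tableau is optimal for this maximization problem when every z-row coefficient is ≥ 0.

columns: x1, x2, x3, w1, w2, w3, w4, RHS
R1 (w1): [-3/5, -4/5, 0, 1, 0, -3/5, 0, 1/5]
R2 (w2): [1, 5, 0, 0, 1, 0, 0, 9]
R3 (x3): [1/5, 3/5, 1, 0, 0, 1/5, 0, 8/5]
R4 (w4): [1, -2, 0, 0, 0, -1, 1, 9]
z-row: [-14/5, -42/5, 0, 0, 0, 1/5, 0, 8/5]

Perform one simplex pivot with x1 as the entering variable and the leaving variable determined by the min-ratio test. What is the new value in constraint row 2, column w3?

Ratio test on column x1 — row 1: entry -3/5 ≤ 0; row 2: 9/1 = 9; row 3: (8/5)/(1/5) = 8; row 4: 9/1 = 9. Minimum is 8 at row 3 (x3 leaves); pivot element 1/5.
Divide row 3 by 1/5; eliminate column x1 from the other rows.
Row 2 update in column w3: 0 − 1·1 = -1.

-1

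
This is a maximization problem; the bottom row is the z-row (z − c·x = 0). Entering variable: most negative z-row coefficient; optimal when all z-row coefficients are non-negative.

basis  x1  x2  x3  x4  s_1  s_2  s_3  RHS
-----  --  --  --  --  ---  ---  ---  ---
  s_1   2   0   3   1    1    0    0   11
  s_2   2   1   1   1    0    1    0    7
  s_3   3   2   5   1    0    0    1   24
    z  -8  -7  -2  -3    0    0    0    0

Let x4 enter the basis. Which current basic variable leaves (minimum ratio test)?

s_2

Column x4 entries and ratios — s_1: 11/1 = 11; s_2: 7/1 = 7; s_3: 24/1 = 24.
Smallest ratio is 7 in the row of s_2, so s_2 leaves.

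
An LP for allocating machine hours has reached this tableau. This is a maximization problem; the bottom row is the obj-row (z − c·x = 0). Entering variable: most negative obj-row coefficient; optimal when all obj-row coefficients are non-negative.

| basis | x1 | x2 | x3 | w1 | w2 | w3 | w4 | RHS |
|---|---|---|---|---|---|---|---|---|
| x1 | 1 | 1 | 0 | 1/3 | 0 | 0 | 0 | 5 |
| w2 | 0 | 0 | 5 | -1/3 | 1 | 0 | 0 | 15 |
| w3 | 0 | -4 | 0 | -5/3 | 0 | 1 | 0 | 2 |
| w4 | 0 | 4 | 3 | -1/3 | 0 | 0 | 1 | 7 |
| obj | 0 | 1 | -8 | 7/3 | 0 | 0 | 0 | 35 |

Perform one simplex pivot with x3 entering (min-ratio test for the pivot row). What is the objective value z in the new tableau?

161/3

Ratio test on column x3 — row 1: entry 0 ≤ 0; row 2: 15/5 = 3; row 3: entry 0 ≤ 0; row 4: 7/3 = 7/3. Minimum is 7/3 at row 4 (w4 leaves); pivot element 3.
Pivot on row 4; the obj-row RHS becomes 35 − (-8)·(7/3) = 161/3.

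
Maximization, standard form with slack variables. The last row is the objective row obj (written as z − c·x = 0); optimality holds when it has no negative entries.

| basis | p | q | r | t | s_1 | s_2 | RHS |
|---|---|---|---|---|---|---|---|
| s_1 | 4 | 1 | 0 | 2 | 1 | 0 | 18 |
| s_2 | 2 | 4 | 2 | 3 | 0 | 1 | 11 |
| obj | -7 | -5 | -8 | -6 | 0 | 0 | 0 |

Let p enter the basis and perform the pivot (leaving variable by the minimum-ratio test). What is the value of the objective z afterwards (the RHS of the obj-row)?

63/2

Ratio test on column p — row 1: 18/4 = 9/2; row 2: 11/2 = 11/2. Minimum is 9/2 at row 1 (s_1 leaves); pivot element 4.
Pivot on row 1; the obj-row RHS becomes 0 − (-7)·(9/2) = 63/2.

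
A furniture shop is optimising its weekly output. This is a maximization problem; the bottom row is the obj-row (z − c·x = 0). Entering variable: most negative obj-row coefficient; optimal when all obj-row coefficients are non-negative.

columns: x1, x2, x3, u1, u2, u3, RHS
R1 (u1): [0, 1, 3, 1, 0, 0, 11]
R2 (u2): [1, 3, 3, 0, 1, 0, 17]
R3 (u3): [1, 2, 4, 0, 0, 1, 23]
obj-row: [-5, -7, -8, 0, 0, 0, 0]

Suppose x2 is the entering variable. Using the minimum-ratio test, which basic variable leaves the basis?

u2

Column x2 entries and ratios — u1: 11/1 = 11; u2: 17/3 = 17/3; u3: 23/2 = 23/2.
Smallest ratio is 17/3 in the row of u2, so u2 leaves.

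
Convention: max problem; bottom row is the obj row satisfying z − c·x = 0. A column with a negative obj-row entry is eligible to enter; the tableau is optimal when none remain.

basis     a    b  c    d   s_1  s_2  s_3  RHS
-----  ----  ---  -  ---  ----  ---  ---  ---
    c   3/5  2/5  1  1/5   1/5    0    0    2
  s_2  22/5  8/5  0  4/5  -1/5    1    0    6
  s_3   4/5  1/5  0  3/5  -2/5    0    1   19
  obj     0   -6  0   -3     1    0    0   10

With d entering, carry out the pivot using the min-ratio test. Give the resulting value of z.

Ratio test on column d — row 1: 2/(1/5) = 10; row 2: 6/(4/5) = 15/2; row 3: 19/(3/5) = 95/3. Minimum is 15/2 at row 2 (s_2 leaves); pivot element 4/5.
Pivot on row 2; the obj-row RHS becomes 10 − (-3)·(15/2) = 65/2.

65/2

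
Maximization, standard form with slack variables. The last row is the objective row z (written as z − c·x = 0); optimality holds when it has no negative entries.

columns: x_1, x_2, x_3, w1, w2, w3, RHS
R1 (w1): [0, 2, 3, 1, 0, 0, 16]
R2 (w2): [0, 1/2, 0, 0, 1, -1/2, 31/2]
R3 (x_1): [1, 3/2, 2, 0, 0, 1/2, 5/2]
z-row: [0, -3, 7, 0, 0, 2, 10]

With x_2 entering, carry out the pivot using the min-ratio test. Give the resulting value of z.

Ratio test on column x_2 — row 1: 16/2 = 8; row 2: (31/2)/(1/2) = 31; row 3: (5/2)/(3/2) = 5/3. Minimum is 5/3 at row 3 (x_1 leaves); pivot element 3/2.
Pivot on row 3; the z-row RHS becomes 10 − (-3)·(5/3) = 15.

15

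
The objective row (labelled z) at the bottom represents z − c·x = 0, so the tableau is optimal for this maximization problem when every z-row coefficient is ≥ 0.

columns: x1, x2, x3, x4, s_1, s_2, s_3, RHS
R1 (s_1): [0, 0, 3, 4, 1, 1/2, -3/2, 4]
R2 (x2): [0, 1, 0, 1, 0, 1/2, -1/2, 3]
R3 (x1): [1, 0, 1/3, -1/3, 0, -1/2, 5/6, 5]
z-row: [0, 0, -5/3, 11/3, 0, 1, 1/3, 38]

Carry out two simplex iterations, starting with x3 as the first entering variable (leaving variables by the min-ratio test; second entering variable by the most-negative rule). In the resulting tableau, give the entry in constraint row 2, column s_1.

Ratio test on column x3 — row 1: 4/3 = 4/3; row 2: entry 0 ≤ 0; row 3: 5/(1/3) = 15. Minimum is 4/3 at row 1 (s_1 leaves); pivot element 3.
Divide row 1 by 3; eliminate column x3 from the other rows.
Second iteration: most negative z-row entry is -1/2 in column s_3, so s_3 enters.
Ratio test on column s_3 — row 1: entry -1/2 ≤ 0; row 2: entry -1/2 ≤ 0; row 3: (41/9)/1 = 41/9. Minimum is 41/9 at row 3 (x1 leaves); pivot element 1.
Divide row 3 by 1; eliminate column s_3 from the other rows.
After both pivots, the entry at constraint row 2, column s_1 is -1/18.

-1/18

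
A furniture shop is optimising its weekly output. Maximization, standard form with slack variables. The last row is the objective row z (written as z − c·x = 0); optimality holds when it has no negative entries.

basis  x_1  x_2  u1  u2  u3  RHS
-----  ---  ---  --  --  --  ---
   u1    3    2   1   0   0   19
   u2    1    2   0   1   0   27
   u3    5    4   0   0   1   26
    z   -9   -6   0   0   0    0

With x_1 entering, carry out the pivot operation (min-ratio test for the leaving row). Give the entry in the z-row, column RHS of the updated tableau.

234/5

Ratio test on column x_1 — row 1: 19/3 = 19/3; row 2: 27/1 = 27; row 3: 26/5 = 26/5. Minimum is 26/5 at row 3 (u3 leaves); pivot element 5.
Divide row 3 by 5; eliminate column x_1 from the other rows.
z-row update in column RHS: 0 − (-9)·(26/5) = 234/5.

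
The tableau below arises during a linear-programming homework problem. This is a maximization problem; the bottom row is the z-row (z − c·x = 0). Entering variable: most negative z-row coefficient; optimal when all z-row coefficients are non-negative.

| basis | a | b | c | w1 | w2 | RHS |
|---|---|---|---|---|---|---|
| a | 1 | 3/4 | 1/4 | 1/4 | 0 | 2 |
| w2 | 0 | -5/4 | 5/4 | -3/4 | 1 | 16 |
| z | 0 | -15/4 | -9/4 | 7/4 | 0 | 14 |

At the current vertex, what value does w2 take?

16

w2 is basic (row 2); its value is the RHS of that row, 16.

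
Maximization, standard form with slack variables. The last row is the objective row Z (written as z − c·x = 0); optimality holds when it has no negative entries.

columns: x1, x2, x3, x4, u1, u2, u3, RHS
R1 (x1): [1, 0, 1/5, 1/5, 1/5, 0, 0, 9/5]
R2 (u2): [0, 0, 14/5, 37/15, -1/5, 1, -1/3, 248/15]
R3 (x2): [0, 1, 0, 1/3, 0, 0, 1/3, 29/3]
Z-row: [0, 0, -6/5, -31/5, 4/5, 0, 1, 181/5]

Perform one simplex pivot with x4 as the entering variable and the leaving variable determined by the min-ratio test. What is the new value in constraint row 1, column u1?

8/37

Ratio test on column x4 — row 1: (9/5)/(1/5) = 9; row 2: (248/15)/(37/15) = 248/37; row 3: (29/3)/(1/3) = 29. Minimum is 248/37 at row 2 (u2 leaves); pivot element 37/15.
Divide row 2 by 37/15; eliminate column x4 from the other rows.
Row 1 update in column u1: 1/5 − (1/5)·(-3/37) = 8/37.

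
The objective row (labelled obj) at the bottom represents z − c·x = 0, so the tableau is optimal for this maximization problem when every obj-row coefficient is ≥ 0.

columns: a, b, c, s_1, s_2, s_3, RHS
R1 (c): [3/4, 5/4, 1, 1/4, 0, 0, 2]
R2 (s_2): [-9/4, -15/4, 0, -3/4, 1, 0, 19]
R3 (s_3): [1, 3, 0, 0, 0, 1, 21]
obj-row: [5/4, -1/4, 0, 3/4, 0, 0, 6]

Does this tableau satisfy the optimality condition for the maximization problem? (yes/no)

no

The obj-row has a negative entry -1/4 in column b, so it is not optimal.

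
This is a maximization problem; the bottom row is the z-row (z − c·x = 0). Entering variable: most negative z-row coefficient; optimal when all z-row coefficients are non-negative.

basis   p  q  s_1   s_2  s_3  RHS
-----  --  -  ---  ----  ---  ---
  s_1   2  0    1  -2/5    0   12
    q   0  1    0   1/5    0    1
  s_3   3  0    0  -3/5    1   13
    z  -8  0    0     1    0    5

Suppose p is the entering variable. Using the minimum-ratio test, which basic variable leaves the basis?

s_3

Column p entries and ratios — s_1: 12/2 = 6; q: 0 ≤ 0, skip; s_3: 13/3 = 13/3.
Smallest ratio is 13/3 in the row of s_3, so s_3 leaves.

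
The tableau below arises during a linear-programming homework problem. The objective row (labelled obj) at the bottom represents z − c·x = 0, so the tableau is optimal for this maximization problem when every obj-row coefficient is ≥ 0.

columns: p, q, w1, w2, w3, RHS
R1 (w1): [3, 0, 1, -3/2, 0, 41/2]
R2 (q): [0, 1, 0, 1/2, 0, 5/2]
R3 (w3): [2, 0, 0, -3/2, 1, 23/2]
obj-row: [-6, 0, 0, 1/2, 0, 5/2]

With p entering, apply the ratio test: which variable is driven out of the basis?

Column p entries and ratios — w1: (41/2)/3 = 41/6; q: 0 ≤ 0, skip; w3: (23/2)/2 = 23/4.
Smallest ratio is 23/4 in the row of w3, so w3 leaves.

w3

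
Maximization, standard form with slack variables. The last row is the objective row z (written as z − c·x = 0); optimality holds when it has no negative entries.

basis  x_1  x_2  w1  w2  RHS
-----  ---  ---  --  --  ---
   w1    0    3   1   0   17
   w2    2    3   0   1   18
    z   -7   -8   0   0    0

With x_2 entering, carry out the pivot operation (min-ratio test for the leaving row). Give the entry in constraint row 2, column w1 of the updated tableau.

-1

Ratio test on column x_2 — row 1: 17/3 = 17/3; row 2: 18/3 = 6. Minimum is 17/3 at row 1 (w1 leaves); pivot element 3.
Divide row 1 by 3; eliminate column x_2 from the other rows.
Row 2 update in column w1: 0 − 3·(1/3) = -1.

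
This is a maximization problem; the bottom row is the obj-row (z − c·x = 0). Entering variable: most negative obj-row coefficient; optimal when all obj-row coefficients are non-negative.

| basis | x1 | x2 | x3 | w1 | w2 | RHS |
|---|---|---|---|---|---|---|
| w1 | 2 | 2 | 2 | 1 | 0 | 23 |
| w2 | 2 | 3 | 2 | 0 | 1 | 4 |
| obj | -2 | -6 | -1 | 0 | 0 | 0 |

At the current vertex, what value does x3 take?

x3 is not in the basis, so in the current basic feasible solution x3 = 0.

0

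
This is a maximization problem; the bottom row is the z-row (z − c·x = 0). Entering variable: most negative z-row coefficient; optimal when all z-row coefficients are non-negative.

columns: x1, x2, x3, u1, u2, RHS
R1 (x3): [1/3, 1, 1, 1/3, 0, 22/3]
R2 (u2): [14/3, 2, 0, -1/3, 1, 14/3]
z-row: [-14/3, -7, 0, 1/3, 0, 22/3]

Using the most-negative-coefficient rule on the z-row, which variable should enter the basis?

x2

Negative z-row entries: x1: -14/3, x2: -7.
The most negative is -7 in column x2, so x2 enters.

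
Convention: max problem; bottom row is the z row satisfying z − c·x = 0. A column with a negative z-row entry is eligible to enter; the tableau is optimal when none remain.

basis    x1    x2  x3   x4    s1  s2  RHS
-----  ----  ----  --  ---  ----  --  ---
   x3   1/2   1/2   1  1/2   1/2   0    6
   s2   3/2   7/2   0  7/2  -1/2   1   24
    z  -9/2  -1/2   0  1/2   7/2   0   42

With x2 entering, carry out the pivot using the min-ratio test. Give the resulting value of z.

Ratio test on column x2 — row 1: 6/(1/2) = 12; row 2: 24/(7/2) = 48/7. Minimum is 48/7 at row 2 (s2 leaves); pivot element 7/2.
Pivot on row 2; the z-row RHS becomes 42 − (-1/2)·(48/7) = 318/7.

318/7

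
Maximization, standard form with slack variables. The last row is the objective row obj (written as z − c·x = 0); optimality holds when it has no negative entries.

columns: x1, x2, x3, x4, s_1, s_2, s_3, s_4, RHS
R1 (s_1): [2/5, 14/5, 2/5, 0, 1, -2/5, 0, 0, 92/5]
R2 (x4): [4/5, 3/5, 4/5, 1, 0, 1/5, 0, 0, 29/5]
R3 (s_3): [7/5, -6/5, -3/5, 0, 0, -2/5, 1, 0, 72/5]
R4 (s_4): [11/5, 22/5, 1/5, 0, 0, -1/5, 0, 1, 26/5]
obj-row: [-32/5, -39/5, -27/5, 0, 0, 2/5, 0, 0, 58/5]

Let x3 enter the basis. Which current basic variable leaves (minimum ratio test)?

Column x3 entries and ratios — s_1: (92/5)/(2/5) = 46; x4: (29/5)/(4/5) = 29/4; s_3: -3/5 ≤ 0, skip; s_4: (26/5)/(1/5) = 26.
Smallest ratio is 29/4 in the row of x4, so x4 leaves.

x4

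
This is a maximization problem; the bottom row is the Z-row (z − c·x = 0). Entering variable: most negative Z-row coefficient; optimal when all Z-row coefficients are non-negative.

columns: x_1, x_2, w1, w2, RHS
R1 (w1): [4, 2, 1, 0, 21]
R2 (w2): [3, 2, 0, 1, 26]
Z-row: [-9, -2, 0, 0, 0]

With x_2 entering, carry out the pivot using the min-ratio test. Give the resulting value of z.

21

Ratio test on column x_2 — row 1: 21/2 = 21/2; row 2: 26/2 = 13. Minimum is 21/2 at row 1 (w1 leaves); pivot element 2.
Pivot on row 1; the Z-row RHS becomes 0 − (-2)·(21/2) = 21.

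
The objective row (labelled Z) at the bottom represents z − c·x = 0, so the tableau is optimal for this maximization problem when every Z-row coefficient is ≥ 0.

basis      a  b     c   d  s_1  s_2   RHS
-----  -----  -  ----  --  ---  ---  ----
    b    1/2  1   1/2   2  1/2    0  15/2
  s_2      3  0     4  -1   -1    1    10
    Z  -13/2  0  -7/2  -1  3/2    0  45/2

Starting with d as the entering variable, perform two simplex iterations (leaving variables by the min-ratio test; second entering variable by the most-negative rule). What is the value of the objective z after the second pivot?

Ratio test on column d — row 1: (15/2)/2 = 15/4; row 2: entry -1 ≤ 0. Minimum is 15/4 at row 1 (b leaves); pivot element 2.
Pivot on row 1; the Z-row RHS becomes 45/2 − (-1)·(15/4) = 105/4.
Next entering variable (most negative Z-row entry -25/4): a.
Ratio test on column a — row 1: (15/4)/(1/4) = 15; row 2: (55/4)/(13/4) = 55/13. Minimum is 55/13 at row 2 (s_2 leaves); pivot element 13/4.
After the second pivot the Z-row RHS is 105/4 − (-25/4)·(55/13) = 685/13.

685/13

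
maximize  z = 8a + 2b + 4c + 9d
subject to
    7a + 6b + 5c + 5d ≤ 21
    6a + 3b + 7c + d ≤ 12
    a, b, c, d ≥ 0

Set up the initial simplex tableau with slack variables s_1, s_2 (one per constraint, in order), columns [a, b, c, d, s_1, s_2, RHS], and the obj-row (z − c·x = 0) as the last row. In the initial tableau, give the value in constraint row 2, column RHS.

12

The RHS of constraint 2 is b_2 = 12.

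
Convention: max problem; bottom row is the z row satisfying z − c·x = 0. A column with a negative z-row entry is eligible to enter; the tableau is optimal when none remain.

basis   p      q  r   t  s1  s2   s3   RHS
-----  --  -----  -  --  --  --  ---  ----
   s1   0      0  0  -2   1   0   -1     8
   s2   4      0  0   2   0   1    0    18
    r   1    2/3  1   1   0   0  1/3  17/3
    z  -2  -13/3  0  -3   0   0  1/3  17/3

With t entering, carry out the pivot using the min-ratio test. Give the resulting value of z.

Ratio test on column t — row 1: entry -2 ≤ 0; row 2: 18/2 = 9; row 3: (17/3)/1 = 17/3. Minimum is 17/3 at row 3 (r leaves); pivot element 1.
Pivot on row 3; the z-row RHS becomes 17/3 − (-3)·(17/3) = 68/3.

68/3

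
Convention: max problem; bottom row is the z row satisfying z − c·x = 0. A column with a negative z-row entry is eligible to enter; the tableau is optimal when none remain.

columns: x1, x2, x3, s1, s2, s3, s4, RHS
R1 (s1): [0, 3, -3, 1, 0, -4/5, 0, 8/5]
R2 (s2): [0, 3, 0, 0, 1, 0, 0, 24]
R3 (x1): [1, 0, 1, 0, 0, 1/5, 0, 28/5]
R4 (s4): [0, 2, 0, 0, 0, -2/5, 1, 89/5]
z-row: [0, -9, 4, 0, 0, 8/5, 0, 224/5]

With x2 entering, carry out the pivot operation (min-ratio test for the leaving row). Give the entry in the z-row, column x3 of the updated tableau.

Ratio test on column x2 — row 1: (8/5)/3 = 8/15; row 2: 24/3 = 8; row 3: entry 0 ≤ 0; row 4: (89/5)/2 = 89/10. Minimum is 8/15 at row 1 (s1 leaves); pivot element 3.
Divide row 1 by 3; eliminate column x2 from the other rows.
z-row update in column x3: 4 − (-9)·(-1) = -5.

-5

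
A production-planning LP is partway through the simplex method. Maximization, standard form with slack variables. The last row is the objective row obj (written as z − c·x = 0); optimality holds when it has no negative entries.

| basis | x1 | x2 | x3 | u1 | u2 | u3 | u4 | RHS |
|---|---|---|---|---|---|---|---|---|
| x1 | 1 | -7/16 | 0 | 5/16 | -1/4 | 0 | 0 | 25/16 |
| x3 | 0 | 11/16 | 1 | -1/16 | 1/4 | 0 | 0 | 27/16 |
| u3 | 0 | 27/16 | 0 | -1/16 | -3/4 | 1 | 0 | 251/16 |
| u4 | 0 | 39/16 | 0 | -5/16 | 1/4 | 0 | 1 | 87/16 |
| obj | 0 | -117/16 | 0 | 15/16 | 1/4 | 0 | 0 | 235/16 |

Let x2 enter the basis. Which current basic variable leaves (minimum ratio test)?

Column x2 entries and ratios — x1: -7/16 ≤ 0, skip; x3: (27/16)/(11/16) = 27/11; u3: (251/16)/(27/16) = 251/27; u4: (87/16)/(39/16) = 29/13.
Smallest ratio is 29/13 in the row of u4, so u4 leaves.

u4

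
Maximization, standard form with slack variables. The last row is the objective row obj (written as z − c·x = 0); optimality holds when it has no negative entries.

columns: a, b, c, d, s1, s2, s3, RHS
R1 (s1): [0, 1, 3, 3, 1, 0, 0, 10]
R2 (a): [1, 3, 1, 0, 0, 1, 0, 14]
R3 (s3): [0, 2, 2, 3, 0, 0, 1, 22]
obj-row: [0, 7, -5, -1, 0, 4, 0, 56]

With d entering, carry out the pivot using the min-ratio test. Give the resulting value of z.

178/3

Ratio test on column d — row 1: 10/3 = 10/3; row 2: entry 0 ≤ 0; row 3: 22/3 = 22/3. Minimum is 10/3 at row 1 (s1 leaves); pivot element 3.
Pivot on row 1; the obj-row RHS becomes 56 − (-1)·(10/3) = 178/3.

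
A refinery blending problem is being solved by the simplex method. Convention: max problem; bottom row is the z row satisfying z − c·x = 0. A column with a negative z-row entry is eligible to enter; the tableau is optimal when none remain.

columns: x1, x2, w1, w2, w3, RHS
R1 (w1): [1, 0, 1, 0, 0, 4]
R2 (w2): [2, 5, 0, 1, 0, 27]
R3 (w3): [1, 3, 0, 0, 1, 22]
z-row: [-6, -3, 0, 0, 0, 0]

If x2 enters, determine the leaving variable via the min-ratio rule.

Column x2 entries and ratios — w1: 0 ≤ 0, skip; w2: 27/5 = 27/5; w3: 22/3 = 22/3.
Smallest ratio is 27/5 in the row of w2, so w2 leaves.

w2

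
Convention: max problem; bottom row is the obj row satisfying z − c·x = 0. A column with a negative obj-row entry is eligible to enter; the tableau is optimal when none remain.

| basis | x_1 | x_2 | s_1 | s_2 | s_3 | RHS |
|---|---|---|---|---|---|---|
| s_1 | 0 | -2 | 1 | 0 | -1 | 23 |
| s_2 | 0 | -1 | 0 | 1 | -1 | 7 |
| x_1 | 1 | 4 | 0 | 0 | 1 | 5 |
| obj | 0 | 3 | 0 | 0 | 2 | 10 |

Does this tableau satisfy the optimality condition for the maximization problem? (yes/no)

yes

Every obj-row coefficient is ≥ 0, so the tableau is optimal.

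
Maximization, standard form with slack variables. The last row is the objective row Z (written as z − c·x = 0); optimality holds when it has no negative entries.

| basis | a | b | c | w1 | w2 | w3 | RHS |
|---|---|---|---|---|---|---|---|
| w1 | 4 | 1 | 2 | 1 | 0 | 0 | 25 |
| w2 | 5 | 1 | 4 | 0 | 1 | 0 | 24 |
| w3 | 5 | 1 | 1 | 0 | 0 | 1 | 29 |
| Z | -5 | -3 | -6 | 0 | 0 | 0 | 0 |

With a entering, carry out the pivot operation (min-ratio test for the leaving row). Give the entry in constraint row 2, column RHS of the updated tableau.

24/5

Ratio test on column a — row 1: 25/4 = 25/4; row 2: 24/5 = 24/5; row 3: 29/5 = 29/5. Minimum is 24/5 at row 2 (w2 leaves); pivot element 5.
Divide row 2 by 5; eliminate column a from the other rows.
In the new row 2, the RHS entry is the old entry divided by the pivot: 24/5 = 24/5.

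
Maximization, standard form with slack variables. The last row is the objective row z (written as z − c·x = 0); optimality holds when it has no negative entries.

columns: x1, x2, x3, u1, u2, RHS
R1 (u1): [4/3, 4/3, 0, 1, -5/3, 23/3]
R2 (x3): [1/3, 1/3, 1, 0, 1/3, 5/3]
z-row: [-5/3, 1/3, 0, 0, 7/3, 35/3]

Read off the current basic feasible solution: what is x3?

x3 is basic (row 2); its value is the RHS of that row, 5/3.

5/3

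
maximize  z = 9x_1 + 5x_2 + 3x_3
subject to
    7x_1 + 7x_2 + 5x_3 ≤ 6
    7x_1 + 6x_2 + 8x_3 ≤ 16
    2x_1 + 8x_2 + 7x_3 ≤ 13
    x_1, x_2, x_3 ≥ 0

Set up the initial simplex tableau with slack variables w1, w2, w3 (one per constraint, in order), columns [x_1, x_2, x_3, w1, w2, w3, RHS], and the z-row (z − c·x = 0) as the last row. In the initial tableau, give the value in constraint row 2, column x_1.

Constraint 2 has coefficient 7 on x_1.

7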